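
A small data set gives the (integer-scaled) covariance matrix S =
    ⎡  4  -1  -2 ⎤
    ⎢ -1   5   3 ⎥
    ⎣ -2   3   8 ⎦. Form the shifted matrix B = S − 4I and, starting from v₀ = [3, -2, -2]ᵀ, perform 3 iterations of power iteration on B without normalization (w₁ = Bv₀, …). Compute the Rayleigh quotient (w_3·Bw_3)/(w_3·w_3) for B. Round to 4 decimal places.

B = S − 4I has rows (0, -1, -2); (-1, 1, 3); (-2, 3, 4)
w1 = Bv₀ = (6, -11, -20)
w2 = Bw1 = (51, -77, -125)
w3 = Bw2 = (327, -503, -833)
Bw3 = (2169, -3329, -5495)
w3·Bw3 = 6961085; w3·w3 = 1053827; μ ≈ 6961085/1053827 = 6.6055

6.6055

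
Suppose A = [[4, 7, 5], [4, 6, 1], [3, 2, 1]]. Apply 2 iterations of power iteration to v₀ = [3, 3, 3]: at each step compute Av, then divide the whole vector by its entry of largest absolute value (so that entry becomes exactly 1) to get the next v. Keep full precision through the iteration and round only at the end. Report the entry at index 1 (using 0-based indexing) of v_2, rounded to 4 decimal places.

0.7953

Av0 = (48.00000, 33.00000, 18.00000); divide by 48.00000 → v1 = (1.00000, 0.68750, 0.37500)
Av1 = (10.68750, 8.50000, 4.75000); divide by 10.68750 → v2 = (1.00000, 0.79532, 0.44444)
Requested entry of v2: 408/513 = 0.7953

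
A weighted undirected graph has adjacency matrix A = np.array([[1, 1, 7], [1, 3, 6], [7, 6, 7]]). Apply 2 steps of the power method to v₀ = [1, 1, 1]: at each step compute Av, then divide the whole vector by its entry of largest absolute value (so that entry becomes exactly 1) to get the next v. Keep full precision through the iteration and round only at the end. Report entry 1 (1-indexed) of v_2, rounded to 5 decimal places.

0.60456

Av0 = (9.000000, 10.000000, 20.000000); divide by 20.000000 → v1 = (0.450000, 0.500000, 1.000000)
Av1 = (7.950000, 7.950000, 13.150000); divide by 13.150000 → v2 = (0.604563, 0.604563, 1.000000)
Requested entry of v2: 159/263 = 0.60456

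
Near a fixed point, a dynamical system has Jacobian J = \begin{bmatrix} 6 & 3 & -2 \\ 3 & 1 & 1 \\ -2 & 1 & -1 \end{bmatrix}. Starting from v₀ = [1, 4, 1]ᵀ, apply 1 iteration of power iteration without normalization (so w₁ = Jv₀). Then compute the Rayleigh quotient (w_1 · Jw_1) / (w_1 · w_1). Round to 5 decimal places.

7.22430

w1 = Jv₀ = (16, 8, 1)
Jw1 = (118, 57, -25)
w1·Jw1 = 16·118 + 8·57 + 1·(-25) = 2319; w1·w1 = 16·16 + 8·8 + 1·1 = 321
λ ≈ 2319/321 = 7.22430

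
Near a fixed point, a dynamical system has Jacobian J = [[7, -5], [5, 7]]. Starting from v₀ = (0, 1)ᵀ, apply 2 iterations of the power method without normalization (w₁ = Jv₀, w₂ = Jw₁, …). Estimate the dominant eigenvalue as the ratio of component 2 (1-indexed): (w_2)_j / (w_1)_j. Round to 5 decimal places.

w1 = Jv₀ = (7·0 + (-5)·1; 5·0 + 7·1) = (-5, 7)
w2 = Jw1 = (7·(-5) + (-5)·7; 5·(-5) + 7·7) = (-70, 24)
Ratio at component: 24 / 7 = 3.42857

3.42857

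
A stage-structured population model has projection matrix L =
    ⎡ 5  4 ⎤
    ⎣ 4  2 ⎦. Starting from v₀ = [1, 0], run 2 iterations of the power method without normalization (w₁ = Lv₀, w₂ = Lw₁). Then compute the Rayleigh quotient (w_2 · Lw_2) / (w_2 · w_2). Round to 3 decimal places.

w1 = Lv₀ = (5, 4)
w2 = Lw1 = (41, 28)
Lw2 = (317, 220)
w2·Lw2 = 41·317 + 28·220 = 19157; w2·w2 = 41·41 + 28·28 = 2465
λ ≈ 19157/2465 = 7.772

λ ≈ 7.772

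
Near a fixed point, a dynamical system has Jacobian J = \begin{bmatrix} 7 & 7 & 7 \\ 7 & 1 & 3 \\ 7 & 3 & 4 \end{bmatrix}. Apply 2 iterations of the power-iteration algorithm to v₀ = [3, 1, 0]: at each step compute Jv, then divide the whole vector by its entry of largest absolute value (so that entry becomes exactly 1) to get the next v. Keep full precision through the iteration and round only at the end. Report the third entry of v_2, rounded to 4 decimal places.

0.6911

Jv0 = (28.00000, 22.00000, 24.00000); divide by 28.00000 → v1 = (1.00000, 0.78571, 0.85714)
Jv1 = (18.50000, 10.35714, 12.78571); divide by 18.50000 → v2 = (1.00000, 0.55985, 0.69112)
Requested entry of v2: 358/518 = 0.6911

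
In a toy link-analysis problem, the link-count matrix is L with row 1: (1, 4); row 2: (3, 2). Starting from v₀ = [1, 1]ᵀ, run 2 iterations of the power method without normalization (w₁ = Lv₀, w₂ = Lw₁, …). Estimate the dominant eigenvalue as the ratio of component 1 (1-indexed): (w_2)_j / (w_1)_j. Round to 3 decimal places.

λ ≈ 5.000

w1 = Lv₀ = (1·1 + 4·1; 3·1 + 2·1) = (5, 5)
w2 = Lw1 = (1·5 + 4·5; 3·5 + 2·5) = (25, 25)
Ratio at component: 25 / 5 = 5.000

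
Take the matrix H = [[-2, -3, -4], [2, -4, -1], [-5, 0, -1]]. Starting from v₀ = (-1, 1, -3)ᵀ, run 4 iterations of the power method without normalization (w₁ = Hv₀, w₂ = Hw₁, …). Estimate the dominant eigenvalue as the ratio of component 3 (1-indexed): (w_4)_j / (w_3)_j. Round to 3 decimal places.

w1 = Hv₀ = ((-2)·(-1) + (-3)·1 + (-4)·(-3); 2·(-1) + (-4)·1 + (-1)·(-3); (-5)·(-1) + 0·1 + (-1)·(-3)) = (11, -3, 8)
w2 = Hw1 = ((-2)·11 + (-3)·(-3) + (-4)·8; 2·11 + (-4)·(-3) + (-1)·8; (-5)·11 + 0·(-3) + (-1)·8) = (-45, 26, -63)
w3 = Hw2 = (264, -131, 288)
w4 = Hw3 = (-1287, 764, -1608)
Ratio at component: -1608 / 288 = -5.583

λ ≈ -5.583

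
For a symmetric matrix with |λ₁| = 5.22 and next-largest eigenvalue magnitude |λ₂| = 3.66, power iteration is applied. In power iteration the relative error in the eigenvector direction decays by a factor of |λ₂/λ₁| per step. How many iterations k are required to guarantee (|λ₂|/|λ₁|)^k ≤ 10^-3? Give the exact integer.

|λ₂/λ₁| = 3.66/5.22 = 0.70115
Need k ≥ ln(10^-3) / ln(0.70115) = -6.9078 / -0.3550 ≈ 19.457
Smallest integer k satisfying the bound: 20

20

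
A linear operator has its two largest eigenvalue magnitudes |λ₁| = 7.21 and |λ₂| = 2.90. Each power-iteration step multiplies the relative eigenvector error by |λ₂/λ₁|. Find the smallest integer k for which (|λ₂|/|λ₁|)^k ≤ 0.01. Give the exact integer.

|λ₂/λ₁| = 2.90/7.21 = 0.40222
Need k ≥ ln(0.01) / ln(0.40222) = -4.6052 / -0.9108 ≈ 5.056
Smallest integer k satisfying the bound: 6

6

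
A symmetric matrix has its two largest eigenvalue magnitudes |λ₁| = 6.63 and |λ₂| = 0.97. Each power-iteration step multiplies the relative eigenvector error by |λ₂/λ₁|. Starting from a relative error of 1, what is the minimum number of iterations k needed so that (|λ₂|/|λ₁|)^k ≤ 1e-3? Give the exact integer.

4

|λ₂/λ₁| = 0.97/6.63 = 0.14630
Need k ≥ ln(1e-3) / ln(0.14630) = -6.9078 / -1.9221 ≈ 3.594
Smallest integer k satisfying the bound: 4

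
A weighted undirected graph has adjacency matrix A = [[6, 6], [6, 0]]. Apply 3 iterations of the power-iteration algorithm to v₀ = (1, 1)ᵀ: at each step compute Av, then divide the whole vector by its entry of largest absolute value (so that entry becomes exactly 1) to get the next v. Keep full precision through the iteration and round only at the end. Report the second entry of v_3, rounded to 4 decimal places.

Av0 = (12.00000, 6.00000); divide by 12.00000 → v1 = (1.00000, 0.50000)
Av1 = (9.00000, 6.00000); divide by 9.00000 → v2 = (1.00000, 0.66667)
Av2 = (10.00000, 6.00000); divide by 10.00000 → v3 = (1.00000, 0.60000)
Requested entry of v3: 648/1080 = 0.6000

0.6000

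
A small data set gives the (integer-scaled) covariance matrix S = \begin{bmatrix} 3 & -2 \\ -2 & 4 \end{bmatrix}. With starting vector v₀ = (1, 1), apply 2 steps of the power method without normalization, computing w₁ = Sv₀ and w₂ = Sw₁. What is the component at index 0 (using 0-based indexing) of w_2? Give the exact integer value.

-1

w1 = Sv₀ = (1, 2)
w2 = Sw1 = (-1, 6)
The requested component of w2 is -1.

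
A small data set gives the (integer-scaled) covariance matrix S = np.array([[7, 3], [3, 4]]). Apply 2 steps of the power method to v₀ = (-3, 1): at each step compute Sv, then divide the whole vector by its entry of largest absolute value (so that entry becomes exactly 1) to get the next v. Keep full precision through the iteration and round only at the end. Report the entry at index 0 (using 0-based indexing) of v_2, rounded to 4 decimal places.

1.0000

Sv0 = (-18.00000, -5.00000); divide by -18.00000 → v1 = (1.00000, 0.27778)
Sv1 = (7.83333, 4.11111); divide by 7.83333 → v2 = (1.00000, 0.52482)
Requested entry of v2: -141/-141 = 1.0000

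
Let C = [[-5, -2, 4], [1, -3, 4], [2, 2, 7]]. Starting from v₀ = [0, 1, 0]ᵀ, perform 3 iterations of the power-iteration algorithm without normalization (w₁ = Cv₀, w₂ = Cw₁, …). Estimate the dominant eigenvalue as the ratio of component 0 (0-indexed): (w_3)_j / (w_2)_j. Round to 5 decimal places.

-5.58333

w1 = Cv₀ = ((-5)·0 + (-2)·1 + 4·0; 1·0 + (-3)·1 + 4·0; 2·0 + 2·1 + 7·0) = (-2, -3, 2)
w2 = Cw1 = ((-5)·(-2) + (-2)·(-3) + 4·2; 1·(-2) + (-3)·(-3) + 4·2; 2·(-2) + 2·(-3) + 7·2) = (24, 15, 4)
w3 = Cw2 = (-134, -5, 106)
Ratio at component: -134 / 24 = -5.58333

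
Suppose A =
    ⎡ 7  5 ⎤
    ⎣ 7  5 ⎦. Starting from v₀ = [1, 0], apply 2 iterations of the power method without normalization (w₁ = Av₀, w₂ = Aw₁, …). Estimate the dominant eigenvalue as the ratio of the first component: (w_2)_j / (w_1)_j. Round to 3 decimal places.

w1 = Av₀ = (7·1 + 5·0; 7·1 + 5·0) = (7, 7)
w2 = Aw1 = (7·7 + 5·7; 7·7 + 5·7) = (84, 84)
Ratio at component: 84 / 7 = 12.000

12.000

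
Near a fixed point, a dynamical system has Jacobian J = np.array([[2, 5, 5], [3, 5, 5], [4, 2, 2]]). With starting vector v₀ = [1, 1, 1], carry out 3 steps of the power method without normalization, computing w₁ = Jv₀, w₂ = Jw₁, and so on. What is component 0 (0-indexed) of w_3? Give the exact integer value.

w1 = Jv₀ = (12, 13, 8)
w2 = Jw1 = (129, 141, 90)
w3 = Jw2 = (1413, 1542, 978)
The requested component of w3 is 1413.

1413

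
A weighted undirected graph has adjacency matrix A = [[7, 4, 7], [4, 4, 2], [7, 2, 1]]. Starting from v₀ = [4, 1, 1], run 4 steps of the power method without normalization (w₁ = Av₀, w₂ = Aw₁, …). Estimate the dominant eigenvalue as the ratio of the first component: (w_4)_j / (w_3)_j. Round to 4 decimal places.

w1 = Av₀ = (7·4 + 4·1 + 7·1; 4·4 + 4·1 + 2·1; 7·4 + 2·1 + 1·1) = (39, 22, 31)
w2 = Aw1 = (7·39 + 4·22 + 7·31; 4·39 + 4·22 + 2·31; 7·39 + 2·22 + 1·31) = (578, 306, 348)
w3 = Aw2 = (7706, 4232, 5006)
w4 = Aw3 = (105912, 57764, 67412)
Ratio at component: 105912 / 7706 = 13.7441

13.7441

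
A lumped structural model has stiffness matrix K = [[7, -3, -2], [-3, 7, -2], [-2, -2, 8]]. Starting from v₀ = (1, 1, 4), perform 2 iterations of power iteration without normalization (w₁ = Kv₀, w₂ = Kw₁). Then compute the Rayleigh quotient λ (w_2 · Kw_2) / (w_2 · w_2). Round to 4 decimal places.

λ ≈ 9.4237

w1 = Kv₀ = (7·1 + (-3)·1 + (-2)·4; (-3)·1 + 7·1 + (-2)·4; (-2)·1 + (-2)·1 + 8·4) = (-4, -4, 28)
w2 = Kw1 = (7·(-4) + (-3)·(-4) + (-2)·28; (-3)·(-4) + 7·(-4) + (-2)·28; (-2)·(-4) + (-2)·(-4) + 8·28) = (-72, -72, 240)
Kw2 = (-768, -768, 2208)
w2·Kw2 = (-72)·(-768) + (-72)·(-768) + 240·2208 = 640512; w2·w2 = (-72)·(-72) + (-72)·(-72) + 240·240 = 67968
λ ≈ 640512/67968 = 9.4237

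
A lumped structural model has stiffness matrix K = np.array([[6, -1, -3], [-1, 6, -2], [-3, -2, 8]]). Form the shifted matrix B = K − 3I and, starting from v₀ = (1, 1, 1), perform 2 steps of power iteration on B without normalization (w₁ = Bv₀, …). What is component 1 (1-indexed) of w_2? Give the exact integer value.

B = K − 3I has rows (3, -1, -3); (-1, 3, -2); (-3, -2, 5)
w1 = Bv₀ = (-1, 0, 0)
w2 = Bw1 = (-3, 1, 3)
Requested component of w2: -3

-3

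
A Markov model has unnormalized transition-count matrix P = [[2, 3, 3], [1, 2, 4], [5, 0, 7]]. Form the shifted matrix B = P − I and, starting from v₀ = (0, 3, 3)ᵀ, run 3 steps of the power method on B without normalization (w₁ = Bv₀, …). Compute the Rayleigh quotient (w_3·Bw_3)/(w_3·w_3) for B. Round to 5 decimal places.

μ ≈ 8.96707

B = P − I has rows (1, 3, 3); (1, 1, 4); (5, 0, 6)
w1 = Bv₀ = (18, 15, 18)
w2 = Bw1 = (117, 105, 198)
w3 = Bw2 = (1026, 1014, 1773)
Bw3 = (9387, 9132, 15768)
w3·Bw3 = 46847574; w3·w3 = 5224401; μ ≈ 46847574/5224401 = 8.96707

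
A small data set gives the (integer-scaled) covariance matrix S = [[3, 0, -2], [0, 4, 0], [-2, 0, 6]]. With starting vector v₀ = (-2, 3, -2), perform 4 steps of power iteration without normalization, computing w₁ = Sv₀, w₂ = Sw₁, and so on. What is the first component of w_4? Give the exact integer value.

922

w1 = Sv₀ = (3·(-2) + 0·3 + (-2)·(-2); 0·(-2) + 4·3 + 0·(-2); (-2)·(-2) + 0·3 + 6·(-2)) = (-2, 12, -8)
w2 = Sw1 = (3·(-2) + 0·12 + (-2)·(-8); 0·(-2) + 4·12 + 0·(-8); (-2)·(-2) + 0·12 + 6·(-8)) = (10, 48, -44)
w3 = Sw2 = (118, 192, -284)
w4 = Sw3 = (922, 768, -1940)
The requested component of w4 is 922.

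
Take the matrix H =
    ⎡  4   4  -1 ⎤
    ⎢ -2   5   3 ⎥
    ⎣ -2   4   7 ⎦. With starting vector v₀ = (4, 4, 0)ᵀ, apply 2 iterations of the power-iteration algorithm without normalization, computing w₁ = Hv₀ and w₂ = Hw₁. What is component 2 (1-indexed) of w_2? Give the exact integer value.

20

w1 = Hv₀ = (32, 12, 8)
w2 = Hw1 = (168, 20, 40)
The requested component of w2 is 20.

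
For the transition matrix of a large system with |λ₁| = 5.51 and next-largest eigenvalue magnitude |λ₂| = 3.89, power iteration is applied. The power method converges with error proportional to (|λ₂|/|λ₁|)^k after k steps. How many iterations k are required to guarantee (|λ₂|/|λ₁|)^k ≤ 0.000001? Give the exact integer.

40

|λ₂/λ₁| = 3.89/5.51 = 0.70599
Need k ≥ ln(0.000001) / ln(0.70599) = -13.8155 / -0.3482 ≈ 39.682
Smallest integer k satisfying the bound: 40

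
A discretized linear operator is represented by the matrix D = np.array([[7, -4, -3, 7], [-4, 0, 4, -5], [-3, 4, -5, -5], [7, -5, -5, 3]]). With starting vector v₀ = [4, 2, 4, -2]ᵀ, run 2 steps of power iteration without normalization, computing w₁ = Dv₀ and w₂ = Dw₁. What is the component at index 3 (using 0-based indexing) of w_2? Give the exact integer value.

w1 = Dv₀ = (7·4 + (-4)·2 + (-3)·4 + 7·(-2); (-4)·4 + 0·2 + 4·4 + (-5)·(-2); (-3)·4 + 4·2 + (-5)·4 + (-5)·(-2); 7·4 + (-5)·2 + (-5)·4 + 3·(-2)) = (-6, 10, -14, -8)
w2 = Dw1 = (7·(-6) + (-4)·10 + (-3)·(-14) + 7·(-8); (-4)·(-6) + 0·10 + 4·(-14) + (-5)·(-8); (-3)·(-6) + 4·10 + (-5)·(-14) + (-5)·(-8); 7·(-6) + (-5)·10 + (-5)·(-14) + 3·(-8)) = (-96, 8, 168, -46)
The requested component of w2 is -46.

-46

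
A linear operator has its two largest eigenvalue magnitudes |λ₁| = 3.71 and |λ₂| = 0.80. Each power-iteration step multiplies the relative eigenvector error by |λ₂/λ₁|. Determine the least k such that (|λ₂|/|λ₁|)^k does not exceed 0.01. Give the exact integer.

4

|λ₂/λ₁| = 0.80/3.71 = 0.21563
Need k ≥ ln(0.01) / ln(0.21563) = -4.6052 / -1.5342 ≈ 3.002
Smallest integer k satisfying the bound: 4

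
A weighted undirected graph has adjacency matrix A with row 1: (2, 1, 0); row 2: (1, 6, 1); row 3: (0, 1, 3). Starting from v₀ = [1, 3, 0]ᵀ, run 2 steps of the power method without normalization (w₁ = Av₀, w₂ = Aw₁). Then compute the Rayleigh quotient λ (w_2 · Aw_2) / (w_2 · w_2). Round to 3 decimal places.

λ ≈ 6.496

w1 = Av₀ = (5, 19, 3)
w2 = Aw1 = (29, 122, 28)
Aw2 = (180, 789, 206)
w2·Aw2 = 29·180 + 122·789 + 28·206 = 107246; w2·w2 = 29·29 + 122·122 + 28·28 = 16509
λ ≈ 107246/16509 = 6.496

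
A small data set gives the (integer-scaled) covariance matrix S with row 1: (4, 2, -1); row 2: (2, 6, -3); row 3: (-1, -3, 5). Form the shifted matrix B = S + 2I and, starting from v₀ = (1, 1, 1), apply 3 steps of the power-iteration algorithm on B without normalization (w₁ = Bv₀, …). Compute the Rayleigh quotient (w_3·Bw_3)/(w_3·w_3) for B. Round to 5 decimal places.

B = S + 2I has rows (6, 2, -1); (2, 8, -3); (-1, -3, 7)
w1 = Bv₀ = (6·1 + 2·1 + (-1)·1; 2·1 + 8·1 + (-3)·1; (-1)·1 + (-3)·1 + 7·1) = (7, 7, 3)
w2 = Bw1 = (6·7 + 2·7 + (-1)·3; 2·7 + 8·7 + (-3)·3; (-1)·7 + (-3)·7 + 7·3) = (53, 61, -7)
w3 = Bw2 = (447, 615, -285)
Bw3 = (4197, 6669, -4287)
w3·Bw3 = 7199289; w3·w3 = 659259; μ ≈ 7199289/659259 = 10.92027

μ ≈ 10.92027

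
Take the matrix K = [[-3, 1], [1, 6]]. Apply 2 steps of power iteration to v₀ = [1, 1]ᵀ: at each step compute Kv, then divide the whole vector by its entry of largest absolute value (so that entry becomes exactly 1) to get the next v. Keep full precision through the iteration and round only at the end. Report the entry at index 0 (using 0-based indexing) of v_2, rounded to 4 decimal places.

0.3250

Kv0 = (-2.00000, 7.00000); divide by 7.00000 → v1 = (-0.28571, 1.00000)
Kv1 = (1.85714, 5.71429); divide by 5.71429 → v2 = (0.32500, 1.00000)
Requested entry of v2: 13/40 = 0.3250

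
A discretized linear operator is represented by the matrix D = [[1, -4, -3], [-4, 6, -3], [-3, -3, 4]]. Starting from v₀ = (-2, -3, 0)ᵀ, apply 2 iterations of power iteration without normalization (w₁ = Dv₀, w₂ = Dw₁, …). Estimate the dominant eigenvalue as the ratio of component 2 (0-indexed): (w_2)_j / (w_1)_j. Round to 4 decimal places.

w1 = Dv₀ = (10, -10, 15)
w2 = Dw1 = (5, -145, 60)
Ratio at component: 60 / 15 = 4.0000

λ ≈ 4.0000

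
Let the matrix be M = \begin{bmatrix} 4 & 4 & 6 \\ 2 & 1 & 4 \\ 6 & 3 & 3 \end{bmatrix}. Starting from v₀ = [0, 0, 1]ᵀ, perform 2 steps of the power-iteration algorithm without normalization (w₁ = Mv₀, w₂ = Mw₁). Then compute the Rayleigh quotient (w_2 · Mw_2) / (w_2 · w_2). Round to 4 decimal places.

w1 = Mv₀ = (4·0 + 4·0 + 6·1; 2·0 + 1·0 + 4·1; 6·0 + 3·0 + 3·1) = (6, 4, 3)
w2 = Mw1 = (4·6 + 4·4 + 6·3; 2·6 + 1·4 + 4·3; 6·6 + 3·4 + 3·3) = (58, 28, 57)
Mw2 = (686, 372, 603)
w2·Mw2 = 58·686 + 28·372 + 57·603 = 84575; w2·w2 = 58·58 + 28·28 + 57·57 = 7397
λ ≈ 84575/7397 = 11.4337

11.4337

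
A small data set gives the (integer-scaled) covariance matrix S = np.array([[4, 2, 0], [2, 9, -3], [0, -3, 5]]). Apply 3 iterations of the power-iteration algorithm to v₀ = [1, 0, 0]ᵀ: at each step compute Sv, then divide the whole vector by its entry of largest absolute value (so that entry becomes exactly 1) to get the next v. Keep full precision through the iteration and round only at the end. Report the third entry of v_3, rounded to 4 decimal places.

-0.3699

Sv0 = (4.00000, 2.00000, 0.00000); divide by 4.00000 → v1 = (1.00000, 0.50000, 0.00000)
Sv1 = (5.00000, 6.50000, -1.50000); divide by 6.50000 → v2 = (0.76923, 1.00000, -0.23077)
Sv2 = (5.07692, 11.23077, -4.15385); divide by 11.23077 → v3 = (0.45205, 1.00000, -0.36986)
Requested entry of v3: -108/292 = -0.3699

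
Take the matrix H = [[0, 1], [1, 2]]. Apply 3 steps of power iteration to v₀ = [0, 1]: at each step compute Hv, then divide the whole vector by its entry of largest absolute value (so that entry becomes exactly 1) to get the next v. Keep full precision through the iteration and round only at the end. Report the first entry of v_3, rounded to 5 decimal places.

0.41667

Hv0 = (1.000000, 2.000000); divide by 2.000000 → v1 = (0.500000, 1.000000)
Hv1 = (1.000000, 2.500000); divide by 2.500000 → v2 = (0.400000, 1.000000)
Hv2 = (1.000000, 2.400000); divide by 2.400000 → v3 = (0.416667, 1.000000)
Requested entry of v3: 5/12 = 0.41667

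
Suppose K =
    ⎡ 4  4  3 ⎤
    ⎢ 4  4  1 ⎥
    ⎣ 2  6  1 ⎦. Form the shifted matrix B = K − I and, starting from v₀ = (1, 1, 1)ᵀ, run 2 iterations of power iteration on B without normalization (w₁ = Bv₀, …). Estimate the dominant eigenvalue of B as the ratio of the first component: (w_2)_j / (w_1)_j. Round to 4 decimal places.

B = K − I has rows (3, 4, 3); (4, 3, 1); (2, 6, 0)
w1 = Bv₀ = (10, 8, 8)
w2 = Bw1 = (86, 72, 68)
Ratio: 86/10 = 8.6000

μ ≈ 8.6000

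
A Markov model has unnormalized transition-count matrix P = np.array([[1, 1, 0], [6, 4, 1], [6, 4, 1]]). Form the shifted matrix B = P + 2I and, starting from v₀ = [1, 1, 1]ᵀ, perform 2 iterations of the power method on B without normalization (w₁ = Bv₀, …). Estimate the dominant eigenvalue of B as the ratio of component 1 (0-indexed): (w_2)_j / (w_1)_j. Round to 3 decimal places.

B = P + 2I has rows (3, 1, 0); (6, 6, 1); (6, 4, 3)
w1 = Bv₀ = (3·1 + 1·1 + 0·1; 6·1 + 6·1 + 1·1; 6·1 + 4·1 + 3·1) = (4, 13, 13)
w2 = Bw1 = (3·4 + 1·13 + 0·13; 6·4 + 6·13 + 1·13; 6·4 + 4·13 + 3·13) = (25, 115, 115)
Ratio: 115/13 = 8.846

μ ≈ 8.846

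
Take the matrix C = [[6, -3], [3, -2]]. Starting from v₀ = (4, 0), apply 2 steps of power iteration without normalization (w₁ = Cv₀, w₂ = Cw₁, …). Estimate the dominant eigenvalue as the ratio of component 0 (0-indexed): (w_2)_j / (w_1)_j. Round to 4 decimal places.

w1 = Cv₀ = (6·4 + (-3)·0; 3·4 + (-2)·0) = (24, 12)
w2 = Cw1 = (6·24 + (-3)·12; 3·24 + (-2)·12) = (108, 48)
Ratio at component: 108 / 24 = 4.5000

λ ≈ 4.5000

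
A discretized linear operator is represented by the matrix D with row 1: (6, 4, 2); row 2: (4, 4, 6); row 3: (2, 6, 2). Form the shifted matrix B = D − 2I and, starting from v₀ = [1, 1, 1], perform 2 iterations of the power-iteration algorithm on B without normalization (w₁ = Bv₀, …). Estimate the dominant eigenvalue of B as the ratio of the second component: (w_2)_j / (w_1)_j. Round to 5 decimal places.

B = D − 2I has rows (4, 4, 2); (4, 2, 6); (2, 6, 0)
w1 = Bv₀ = (10, 12, 8)
w2 = Bw1 = (104, 112, 92)
Ratio: 112/12 = 9.33333

μ ≈ 9.33333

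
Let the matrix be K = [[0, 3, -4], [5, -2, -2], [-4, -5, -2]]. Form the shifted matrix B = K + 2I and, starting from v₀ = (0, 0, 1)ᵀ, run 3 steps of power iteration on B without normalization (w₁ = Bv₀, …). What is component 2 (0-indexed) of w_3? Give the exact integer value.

B = K + 2I has rows (2, 3, -4); (5, 0, -2); (-4, -5, 0)
w1 = Bv₀ = (-4, -2, 0)
w2 = Bw1 = (-14, -20, 26)
w3 = Bw2 = (-192, -122, 156)
Requested component of w3: 156

156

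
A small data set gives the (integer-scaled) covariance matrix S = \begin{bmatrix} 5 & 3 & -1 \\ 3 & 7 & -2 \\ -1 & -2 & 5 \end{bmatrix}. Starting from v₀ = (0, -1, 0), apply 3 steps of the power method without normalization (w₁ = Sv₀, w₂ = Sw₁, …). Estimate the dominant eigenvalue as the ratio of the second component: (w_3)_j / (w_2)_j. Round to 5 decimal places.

λ ≈ 9.70968

w1 = Sv₀ = (-3, -7, 2)
w2 = Sw1 = (-38, -62, 27)
w3 = Sw2 = (-403, -602, 297)
Ratio at component: -602 / -62 = 9.70968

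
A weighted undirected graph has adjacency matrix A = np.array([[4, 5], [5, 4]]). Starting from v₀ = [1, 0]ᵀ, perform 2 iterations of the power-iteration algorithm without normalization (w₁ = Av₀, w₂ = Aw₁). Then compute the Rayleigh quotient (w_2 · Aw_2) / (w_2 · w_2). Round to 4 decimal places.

w1 = Av₀ = (4·1 + 5·0; 5·1 + 4·0) = (4, 5)
w2 = Aw1 = (4·4 + 5·5; 5·4 + 4·5) = (41, 40)
Aw2 = (364, 365)
w2·Aw2 = 41·364 + 40·365 = 29524; w2·w2 = 41·41 + 40·40 = 3281
λ ≈ 29524/3281 = 8.9985

λ ≈ 8.9985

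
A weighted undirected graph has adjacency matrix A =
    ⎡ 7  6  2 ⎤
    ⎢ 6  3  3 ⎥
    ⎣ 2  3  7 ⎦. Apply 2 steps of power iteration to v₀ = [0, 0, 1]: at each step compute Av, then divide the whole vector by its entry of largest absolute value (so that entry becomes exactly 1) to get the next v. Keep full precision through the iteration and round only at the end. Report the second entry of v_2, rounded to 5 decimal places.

0.67742

Av0 = (2.000000, 3.000000, 7.000000); divide by 7.000000 → v1 = (0.285714, 0.428571, 1.000000)
Av1 = (6.571429, 6.000000, 8.857143); divide by 8.857143 → v2 = (0.741935, 0.677419, 1.000000)
Requested entry of v2: 42/62 = 0.67742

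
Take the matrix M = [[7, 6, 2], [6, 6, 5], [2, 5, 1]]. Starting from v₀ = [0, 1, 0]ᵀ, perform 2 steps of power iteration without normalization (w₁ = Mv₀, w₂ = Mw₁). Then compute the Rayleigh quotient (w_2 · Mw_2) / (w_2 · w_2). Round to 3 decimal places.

w1 = Mv₀ = (6, 6, 5)
w2 = Mw1 = (88, 97, 47)
Mw2 = (1292, 1345, 708)
w2·Mw2 = 88·1292 + 97·1345 + 47·708 = 277437; w2·w2 = 88·88 + 97·97 + 47·47 = 19362
λ ≈ 277437/19362 = 14.329

14.329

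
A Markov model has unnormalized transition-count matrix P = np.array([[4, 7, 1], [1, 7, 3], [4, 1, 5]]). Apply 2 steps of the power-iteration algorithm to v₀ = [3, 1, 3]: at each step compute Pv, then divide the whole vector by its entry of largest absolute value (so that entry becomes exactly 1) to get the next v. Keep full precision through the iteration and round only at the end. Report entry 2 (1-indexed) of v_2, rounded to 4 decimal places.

0.9598

Pv0 = (22.00000, 19.00000, 28.00000); divide by 28.00000 → v1 = (0.78571, 0.67857, 1.00000)
Pv1 = (8.89286, 8.53571, 8.82143); divide by 8.89286 → v2 = (1.00000, 0.95984, 0.99197)
Requested entry of v2: 239/249 = 0.9598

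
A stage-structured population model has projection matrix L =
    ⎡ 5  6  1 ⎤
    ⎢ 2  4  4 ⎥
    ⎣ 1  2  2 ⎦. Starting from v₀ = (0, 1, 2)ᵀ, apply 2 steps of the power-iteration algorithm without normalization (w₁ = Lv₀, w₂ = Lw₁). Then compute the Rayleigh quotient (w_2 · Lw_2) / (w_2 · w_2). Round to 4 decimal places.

9.3694

w1 = Lv₀ = (5·0 + 6·1 + 1·2; 2·0 + 4·1 + 4·2; 1·0 + 2·1 + 2·2) = (8, 12, 6)
w2 = Lw1 = (5·8 + 6·12 + 1·6; 2·8 + 4·12 + 4·6; 1·8 + 2·12 + 2·6) = (118, 88, 44)
Lw2 = (1162, 764, 382)
w2·Lw2 = 118·1162 + 88·764 + 44·382 = 221156; w2·w2 = 118·118 + 88·88 + 44·44 = 23604
λ ≈ 221156/23604 = 9.3694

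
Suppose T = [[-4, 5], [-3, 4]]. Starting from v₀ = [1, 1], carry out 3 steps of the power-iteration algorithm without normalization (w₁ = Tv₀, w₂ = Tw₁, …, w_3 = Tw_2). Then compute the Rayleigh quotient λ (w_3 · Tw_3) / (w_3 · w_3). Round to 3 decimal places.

1.000

w1 = Tv₀ = (1, 1)
w2 = Tw1 = (1, 1)
w3 = Tw2 = (1, 1)
Tw3 = (1, 1)
w3·Tw3 = 1·1 + 1·1 = 2; w3·w3 = 1·1 + 1·1 = 2
λ ≈ 2/2 = 1.000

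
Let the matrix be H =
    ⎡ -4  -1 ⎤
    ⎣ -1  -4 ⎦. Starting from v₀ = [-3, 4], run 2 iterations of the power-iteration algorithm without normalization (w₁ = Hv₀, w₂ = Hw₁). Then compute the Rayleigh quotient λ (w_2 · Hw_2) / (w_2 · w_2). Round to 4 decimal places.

λ ≈ -3.2721

w1 = Hv₀ = (8, -13)
w2 = Hw1 = (-19, 44)
Hw2 = (32, -157)
w2·Hw2 = (-19)·32 + 44·(-157) = -7516; w2·w2 = (-19)·(-19) + 44·44 = 2297
λ ≈ -7516/2297 = -3.2721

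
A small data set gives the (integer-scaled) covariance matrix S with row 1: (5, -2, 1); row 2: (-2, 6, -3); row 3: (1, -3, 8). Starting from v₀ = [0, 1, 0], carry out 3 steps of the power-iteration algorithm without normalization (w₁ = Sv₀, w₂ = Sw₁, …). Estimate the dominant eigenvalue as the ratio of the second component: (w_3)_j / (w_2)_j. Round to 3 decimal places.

w1 = Sv₀ = (5·0 + (-2)·1 + 1·0; (-2)·0 + 6·1 + (-3)·0; 1·0 + (-3)·1 + 8·0) = (-2, 6, -3)
w2 = Sw1 = (5·(-2) + (-2)·6 + 1·(-3); (-2)·(-2) + 6·6 + (-3)·(-3); 1·(-2) + (-3)·6 + 8·(-3)) = (-25, 49, -44)
w3 = Sw2 = (-267, 476, -524)
Ratio at component: 476 / 49 = 9.714

λ ≈ 9.714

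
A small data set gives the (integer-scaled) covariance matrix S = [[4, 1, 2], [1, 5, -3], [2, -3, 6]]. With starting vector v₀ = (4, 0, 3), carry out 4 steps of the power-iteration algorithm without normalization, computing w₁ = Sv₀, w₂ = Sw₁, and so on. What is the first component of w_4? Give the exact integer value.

w1 = Sv₀ = (4·4 + 1·0 + 2·3; 1·4 + 5·0 + (-3)·3; 2·4 + (-3)·0 + 6·3) = (22, -5, 26)
w2 = Sw1 = (4·22 + 1·(-5) + 2·26; 1·22 + 5·(-5) + (-3)·26; 2·22 + (-3)·(-5) + 6·26) = (135, -81, 215)
w3 = Sw2 = (889, -915, 1803)
w4 = Sw3 = (6247, -9095, 15341)
The requested component of w4 is 6247.

6247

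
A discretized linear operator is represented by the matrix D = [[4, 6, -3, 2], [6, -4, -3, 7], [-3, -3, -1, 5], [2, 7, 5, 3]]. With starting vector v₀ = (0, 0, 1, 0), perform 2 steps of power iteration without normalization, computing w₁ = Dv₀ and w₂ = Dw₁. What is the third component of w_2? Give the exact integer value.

w1 = Dv₀ = (4·0 + 6·0 + (-3)·1 + 2·0; 6·0 + (-4)·0 + (-3)·1 + 7·0; (-3)·0 + (-3)·0 + (-1)·1 + 5·0; 2·0 + 7·0 + 5·1 + 3·0) = (-3, -3, -1, 5)
w2 = Dw1 = (4·(-3) + 6·(-3) + (-3)·(-1) + 2·5; 6·(-3) + (-4)·(-3) + (-3)·(-1) + 7·5; (-3)·(-3) + (-3)·(-3) + (-1)·(-1) + 5·5; 2·(-3) + 7·(-3) + 5·(-1) + 3·5) = (-17, 32, 44, -17)
The requested component of w2 is 44.

44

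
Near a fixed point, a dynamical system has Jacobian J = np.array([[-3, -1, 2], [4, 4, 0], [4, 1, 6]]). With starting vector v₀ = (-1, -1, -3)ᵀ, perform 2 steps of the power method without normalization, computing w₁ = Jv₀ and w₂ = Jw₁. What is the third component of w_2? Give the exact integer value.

-154

w1 = Jv₀ = ((-3)·(-1) + (-1)·(-1) + 2·(-3); 4·(-1) + 4·(-1) + 0·(-3); 4·(-1) + 1·(-1) + 6·(-3)) = (-2, -8, -23)
w2 = Jw1 = ((-3)·(-2) + (-1)·(-8) + 2·(-23); 4·(-2) + 4·(-8) + 0·(-23); 4·(-2) + 1·(-8) + 6·(-23)) = (-32, -40, -154)
The requested component of w2 is -154.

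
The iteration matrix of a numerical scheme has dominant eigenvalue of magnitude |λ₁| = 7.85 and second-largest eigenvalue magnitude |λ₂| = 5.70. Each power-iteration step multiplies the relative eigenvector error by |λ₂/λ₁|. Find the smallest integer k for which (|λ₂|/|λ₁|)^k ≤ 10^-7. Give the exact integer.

|λ₂/λ₁| = 5.70/7.85 = 0.72611
Need k ≥ ln(10^-7) / ln(0.72611) = -16.1181 / -0.3200 ≈ 50.362
Smallest integer k satisfying the bound: 51

51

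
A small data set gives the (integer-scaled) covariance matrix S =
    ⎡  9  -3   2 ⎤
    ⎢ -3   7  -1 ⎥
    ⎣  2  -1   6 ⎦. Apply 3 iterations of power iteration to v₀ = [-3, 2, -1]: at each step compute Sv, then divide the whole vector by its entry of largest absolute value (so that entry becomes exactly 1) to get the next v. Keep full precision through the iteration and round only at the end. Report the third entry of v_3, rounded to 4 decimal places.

0.4412

Sv0 = (-35.00000, 24.00000, -14.00000); divide by -35.00000 → v1 = (1.00000, -0.68571, 0.40000)
Sv1 = (11.85714, -8.20000, 5.08571); divide by 11.85714 → v2 = (1.00000, -0.69157, 0.42892)
Sv2 = (11.93253, -8.26988, 5.26506); divide by 11.93253 → v3 = (1.00000, -0.69305, 0.44124)
Requested entry of v3: -2185/-4952 = 0.4412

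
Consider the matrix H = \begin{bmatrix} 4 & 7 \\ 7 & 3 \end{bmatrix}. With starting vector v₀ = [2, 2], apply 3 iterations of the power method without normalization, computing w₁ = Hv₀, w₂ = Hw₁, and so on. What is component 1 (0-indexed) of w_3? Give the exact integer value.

w1 = Hv₀ = (22, 20)
w2 = Hw1 = (228, 214)
w3 = Hw2 = (2410, 2238)
The requested component of w3 is 2238.

2238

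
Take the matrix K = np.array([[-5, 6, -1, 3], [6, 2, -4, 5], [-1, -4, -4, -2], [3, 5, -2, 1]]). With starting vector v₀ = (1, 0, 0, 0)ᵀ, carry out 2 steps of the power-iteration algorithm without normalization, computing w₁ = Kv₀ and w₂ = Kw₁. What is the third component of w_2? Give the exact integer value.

-21

w1 = Kv₀ = ((-5)·1 + 6·0 + (-1)·0 + 3·0; 6·1 + 2·0 + (-4)·0 + 5·0; (-1)·1 + (-4)·0 + (-4)·0 + (-2)·0; 3·1 + 5·0 + (-2)·0 + 1·0) = (-5, 6, -1, 3)
w2 = Kw1 = ((-5)·(-5) + 6·6 + (-1)·(-1) + 3·3; 6·(-5) + 2·6 + (-4)·(-1) + 5·3; (-1)·(-5) + (-4)·6 + (-4)·(-1) + (-2)·3; 3·(-5) + 5·6 + (-2)·(-1) + 1·3) = (71, 1, -21, 20)
The requested component of w2 is -21.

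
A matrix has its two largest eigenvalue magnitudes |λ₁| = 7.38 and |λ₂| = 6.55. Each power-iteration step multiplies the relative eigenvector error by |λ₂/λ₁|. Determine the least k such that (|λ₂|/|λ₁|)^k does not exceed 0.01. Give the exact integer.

39

|λ₂/λ₁| = 6.55/7.38 = 0.88753
Need k ≥ ln(0.01) / ln(0.88753) = -4.6052 / -0.1193 ≈ 38.599
Smallest integer k satisfying the bound: 39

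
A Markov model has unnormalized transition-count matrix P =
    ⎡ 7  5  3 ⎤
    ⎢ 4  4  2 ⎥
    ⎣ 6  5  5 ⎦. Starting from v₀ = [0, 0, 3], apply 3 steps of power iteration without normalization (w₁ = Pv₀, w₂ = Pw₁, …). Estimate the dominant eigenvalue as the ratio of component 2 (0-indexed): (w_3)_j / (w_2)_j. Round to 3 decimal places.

w1 = Pv₀ = (7·0 + 5·0 + 3·3; 4·0 + 4·0 + 2·3; 6·0 + 5·0 + 5·3) = (9, 6, 15)
w2 = Pw1 = (7·9 + 5·6 + 3·15; 4·9 + 4·6 + 2·15; 6·9 + 5·6 + 5·15) = (138, 90, 159)
w3 = Pw2 = (1893, 1230, 2073)
Ratio at component: 2073 / 159 = 13.038

13.038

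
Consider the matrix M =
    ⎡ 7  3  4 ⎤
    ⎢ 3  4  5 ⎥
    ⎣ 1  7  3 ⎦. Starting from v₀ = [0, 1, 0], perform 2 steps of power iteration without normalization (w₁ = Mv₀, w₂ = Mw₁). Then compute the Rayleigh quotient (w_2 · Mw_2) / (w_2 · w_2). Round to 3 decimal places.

12.351

w1 = Mv₀ = (7·0 + 3·1 + 4·0; 3·0 + 4·1 + 5·0; 1·0 + 7·1 + 3·0) = (3, 4, 7)
w2 = Mw1 = (7·3 + 3·4 + 4·7; 3·3 + 4·4 + 5·7; 1·3 + 7·4 + 3·7) = (61, 60, 52)
Mw2 = (815, 683, 637)
w2·Mw2 = 61·815 + 60·683 + 52·637 = 123819; w2·w2 = 61·61 + 60·60 + 52·52 = 10025
λ ≈ 123819/10025 = 12.351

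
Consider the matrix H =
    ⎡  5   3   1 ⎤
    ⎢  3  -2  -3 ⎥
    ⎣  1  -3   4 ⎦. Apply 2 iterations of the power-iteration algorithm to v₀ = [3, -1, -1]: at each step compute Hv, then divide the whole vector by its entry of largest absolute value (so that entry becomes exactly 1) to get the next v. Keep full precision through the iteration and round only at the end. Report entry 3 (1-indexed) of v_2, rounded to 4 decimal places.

Hv0 = (11.00000, 14.00000, 2.00000); divide by 14.00000 → v1 = (0.78571, 1.00000, 0.14286)
Hv1 = (7.07143, -0.07143, -1.64286); divide by 7.07143 → v2 = (1.00000, -0.01010, -0.23232)
Requested entry of v2: -23/99 = -0.2323

-0.2323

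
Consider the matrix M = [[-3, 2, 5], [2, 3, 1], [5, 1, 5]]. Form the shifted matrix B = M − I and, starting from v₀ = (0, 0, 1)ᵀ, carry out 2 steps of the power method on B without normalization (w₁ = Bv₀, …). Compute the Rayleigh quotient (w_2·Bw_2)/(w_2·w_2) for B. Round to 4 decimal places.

B = M − I has rows (-4, 2, 5); (2, 2, 1); (5, 1, 4)
w1 = Bv₀ = ((-4)·0 + 2·0 + 5·1; 2·0 + 2·0 + 1·1; 5·0 + 1·0 + 4·1) = (5, 1, 4)
w2 = Bw1 = ((-4)·5 + 2·1 + 5·4; 2·5 + 2·1 + 1·4; 5·5 + 1·1 + 4·4) = (2, 16, 42)
Bw2 = (234, 78, 194)
w2·Bw2 = 9864; w2·w2 = 2024; μ ≈ 9864/2024 = 4.8735

μ ≈ 4.8735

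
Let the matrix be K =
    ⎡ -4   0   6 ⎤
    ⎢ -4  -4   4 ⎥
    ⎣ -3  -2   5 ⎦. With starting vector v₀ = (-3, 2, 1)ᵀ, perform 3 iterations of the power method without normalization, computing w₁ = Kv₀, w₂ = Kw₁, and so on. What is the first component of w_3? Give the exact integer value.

w1 = Kv₀ = ((-4)·(-3) + 0·2 + 6·1; (-4)·(-3) + (-4)·2 + 4·1; (-3)·(-3) + (-2)·2 + 5·1) = (18, 8, 10)
w2 = Kw1 = ((-4)·18 + 0·8 + 6·10; (-4)·18 + (-4)·8 + 4·10; (-3)·18 + (-2)·8 + 5·10) = (-12, -64, -20)
w3 = Kw2 = (-72, 224, 64)
The requested component of w3 is -72.

-72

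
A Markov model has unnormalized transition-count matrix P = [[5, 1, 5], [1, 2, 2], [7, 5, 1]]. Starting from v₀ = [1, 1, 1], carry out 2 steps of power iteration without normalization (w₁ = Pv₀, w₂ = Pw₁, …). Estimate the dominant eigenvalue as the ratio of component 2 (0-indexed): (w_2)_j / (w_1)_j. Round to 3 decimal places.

8.846

w1 = Pv₀ = (5·1 + 1·1 + 5·1; 1·1 + 2·1 + 2·1; 7·1 + 5·1 + 1·1) = (11, 5, 13)
w2 = Pw1 = (5·11 + 1·5 + 5·13; 1·11 + 2·5 + 2·13; 7·11 + 5·5 + 1·13) = (125, 47, 115)
Ratio at component: 115 / 13 = 8.846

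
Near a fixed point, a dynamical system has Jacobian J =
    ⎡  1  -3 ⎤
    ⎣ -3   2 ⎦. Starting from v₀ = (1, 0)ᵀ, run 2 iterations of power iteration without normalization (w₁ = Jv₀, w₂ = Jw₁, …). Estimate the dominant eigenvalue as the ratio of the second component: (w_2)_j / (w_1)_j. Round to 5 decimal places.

3.00000

w1 = Jv₀ = (1·1 + (-3)·0; (-3)·1 + 2·0) = (1, -3)
w2 = Jw1 = (1·1 + (-3)·(-3); (-3)·1 + 2·(-3)) = (10, -9)
Ratio at component: -9 / -3 = 3.00000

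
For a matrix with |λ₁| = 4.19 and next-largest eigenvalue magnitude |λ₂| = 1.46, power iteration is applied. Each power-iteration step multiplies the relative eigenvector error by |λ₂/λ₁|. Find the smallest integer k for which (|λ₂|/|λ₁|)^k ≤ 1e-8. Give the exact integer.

|λ₂/λ₁| = 1.46/4.19 = 0.34845
Need k ≥ ln(1e-8) / ln(0.34845) = -18.4207 / -1.0543 ≈ 17.473
Smallest integer k satisfying the bound: 18

18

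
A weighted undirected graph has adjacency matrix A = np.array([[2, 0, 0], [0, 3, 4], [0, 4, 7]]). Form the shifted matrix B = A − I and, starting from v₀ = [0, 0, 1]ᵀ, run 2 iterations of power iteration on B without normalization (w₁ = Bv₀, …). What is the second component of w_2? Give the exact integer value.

32

B = A − I has rows (1, 0, 0); (0, 2, 4); (0, 4, 6)
w1 = Bv₀ = (1·0 + 0·0 + 0·1; 0·0 + 2·0 + 4·1; 0·0 + 4·0 + 6·1) = (0, 4, 6)
w2 = Bw1 = (1·0 + 0·4 + 0·6; 0·0 + 2·4 + 4·6; 0·0 + 4·4 + 6·6) = (0, 32, 52)
Requested component of w2: 32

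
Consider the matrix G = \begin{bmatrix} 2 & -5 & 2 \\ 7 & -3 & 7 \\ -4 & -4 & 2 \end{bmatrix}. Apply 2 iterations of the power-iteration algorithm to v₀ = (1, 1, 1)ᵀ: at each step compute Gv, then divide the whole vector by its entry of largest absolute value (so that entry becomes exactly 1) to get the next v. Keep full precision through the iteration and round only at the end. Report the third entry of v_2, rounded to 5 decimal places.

0.63415

Gv0 = (-1.000000, 11.000000, -6.000000); divide by 11.000000 → v1 = (-0.090909, 1.000000, -0.545455)
Gv1 = (-6.272727, -7.454545, -4.727273); divide by -7.454545 → v2 = (0.841463, 1.000000, 0.634146)
Requested entry of v2: -52/-82 = 0.63415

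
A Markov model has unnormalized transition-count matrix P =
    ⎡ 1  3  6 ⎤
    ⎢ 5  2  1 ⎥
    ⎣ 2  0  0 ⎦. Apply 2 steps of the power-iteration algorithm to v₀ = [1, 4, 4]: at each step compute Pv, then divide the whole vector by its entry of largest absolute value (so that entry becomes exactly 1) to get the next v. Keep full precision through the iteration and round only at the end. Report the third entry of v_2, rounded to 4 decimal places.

Pv0 = (37.00000, 17.00000, 2.00000); divide by 37.00000 → v1 = (1.00000, 0.45946, 0.05405)
Pv1 = (2.70270, 5.97297, 2.00000); divide by 5.97297 → v2 = (0.45249, 1.00000, 0.33484)
Requested entry of v2: 74/221 = 0.3348

0.3348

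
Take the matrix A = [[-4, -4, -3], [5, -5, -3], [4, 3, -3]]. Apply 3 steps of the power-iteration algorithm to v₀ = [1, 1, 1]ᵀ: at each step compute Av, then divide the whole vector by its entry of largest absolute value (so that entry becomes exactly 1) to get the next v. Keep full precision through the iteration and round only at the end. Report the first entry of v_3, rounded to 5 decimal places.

0.33630

Av0 = (-11.000000, -3.000000, 4.000000); divide by -11.000000 → v1 = (1.000000, 0.272727, -0.363636)
Av1 = (-4.000000, 4.727273, 5.909091); divide by 5.909091 → v2 = (-0.676923, 0.800000, 1.000000)
Av2 = (-3.492308, -10.384615, -3.307692); divide by -10.384615 → v3 = (0.336296, 1.000000, 0.318519)
Requested entry of v3: 227/675 = 0.33630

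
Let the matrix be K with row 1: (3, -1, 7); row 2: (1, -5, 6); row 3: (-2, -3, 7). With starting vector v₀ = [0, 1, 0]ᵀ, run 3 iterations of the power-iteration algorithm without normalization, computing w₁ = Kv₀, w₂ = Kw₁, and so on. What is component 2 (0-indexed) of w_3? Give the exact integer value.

-8

w1 = Kv₀ = (-1, -5, -3)
w2 = Kw1 = (-19, 6, -4)
w3 = Kw2 = (-91, -73, -8)
The requested component of w3 is -8.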